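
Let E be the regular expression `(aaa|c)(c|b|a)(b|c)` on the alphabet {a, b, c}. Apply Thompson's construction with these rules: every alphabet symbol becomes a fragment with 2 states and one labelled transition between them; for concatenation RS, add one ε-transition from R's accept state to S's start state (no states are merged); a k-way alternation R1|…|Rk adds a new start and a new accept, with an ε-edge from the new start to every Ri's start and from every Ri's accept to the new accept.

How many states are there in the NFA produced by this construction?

24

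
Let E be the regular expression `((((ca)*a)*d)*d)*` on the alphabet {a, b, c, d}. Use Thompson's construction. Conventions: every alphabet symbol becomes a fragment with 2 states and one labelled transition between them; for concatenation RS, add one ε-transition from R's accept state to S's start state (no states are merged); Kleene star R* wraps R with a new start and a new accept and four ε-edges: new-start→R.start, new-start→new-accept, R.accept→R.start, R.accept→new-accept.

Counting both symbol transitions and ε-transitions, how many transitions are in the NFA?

Recursing over subexpressions:
Each of the 5 symbol leaves contributes 1 transition (1 symbol, 0 ε).
  ca = 3 transitions (2 symbol, 1 ε)
  (ca)* = 7 transitions (2 symbol, 5 ε)
  (ca)*a = 9 transitions (3 symbol, 6 ε)
  ((ca)*a)* = 13 transitions (3 symbol, 10 ε)
  ((ca)*a)*d = 15 transitions (4 symbol, 11 ε)
  (((ca)*a)*d)* = 19 transitions (4 symbol, 15 ε)
  (((ca)*a)*d)*d = 21 transitions (5 symbol, 16 ε)
  ((((ca)*a)*d)*d)* = 25 transitions (5 symbol, 20 ε)

25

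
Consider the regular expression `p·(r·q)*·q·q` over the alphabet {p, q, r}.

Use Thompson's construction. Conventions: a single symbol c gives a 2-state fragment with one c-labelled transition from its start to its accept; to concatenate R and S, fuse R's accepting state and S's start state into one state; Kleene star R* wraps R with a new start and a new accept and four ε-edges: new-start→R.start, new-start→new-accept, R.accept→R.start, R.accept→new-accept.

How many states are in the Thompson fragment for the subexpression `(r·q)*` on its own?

Fragment for `(r·q)*`:
Each of the 2 symbol leaves contributes a 2-state fragment.
  r·q = 3 states
  (r·q)* = 5 states

5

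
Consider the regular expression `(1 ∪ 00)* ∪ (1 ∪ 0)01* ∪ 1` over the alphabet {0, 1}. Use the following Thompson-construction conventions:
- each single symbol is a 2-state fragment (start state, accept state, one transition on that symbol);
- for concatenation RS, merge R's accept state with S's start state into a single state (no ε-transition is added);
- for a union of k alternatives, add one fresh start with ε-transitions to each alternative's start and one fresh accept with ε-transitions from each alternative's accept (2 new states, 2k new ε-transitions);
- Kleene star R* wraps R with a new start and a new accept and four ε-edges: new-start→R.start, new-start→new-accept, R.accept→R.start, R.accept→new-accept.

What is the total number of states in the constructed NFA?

23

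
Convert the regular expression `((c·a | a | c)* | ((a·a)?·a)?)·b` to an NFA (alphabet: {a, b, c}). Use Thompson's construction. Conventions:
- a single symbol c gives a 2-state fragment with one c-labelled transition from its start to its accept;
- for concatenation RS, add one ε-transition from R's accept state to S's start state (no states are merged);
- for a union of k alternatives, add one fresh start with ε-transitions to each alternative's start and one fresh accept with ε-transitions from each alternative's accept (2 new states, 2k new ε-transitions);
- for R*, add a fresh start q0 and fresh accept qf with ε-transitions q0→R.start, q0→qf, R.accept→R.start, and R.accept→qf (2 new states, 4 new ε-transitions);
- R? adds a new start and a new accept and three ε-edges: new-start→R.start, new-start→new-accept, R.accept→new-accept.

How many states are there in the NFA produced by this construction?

By structural recursion:
Each of the 8 symbol leaves contributes a 2-state fragment.
  c·a — 4 states
  c·a | a | c — 10 states
  (c·a | a | c)* — 12 states
  a·a — 4 states
  (a·a)? — 6 states
  (a·a)?·a — 8 states
  ((a·a)?·a)? — 10 states
  (c·a | a | c)* | ((a·a)?·a)? — 24 states
  ((c·a | a | c)* | ((a·a)?·a)?)·b — 26 states

26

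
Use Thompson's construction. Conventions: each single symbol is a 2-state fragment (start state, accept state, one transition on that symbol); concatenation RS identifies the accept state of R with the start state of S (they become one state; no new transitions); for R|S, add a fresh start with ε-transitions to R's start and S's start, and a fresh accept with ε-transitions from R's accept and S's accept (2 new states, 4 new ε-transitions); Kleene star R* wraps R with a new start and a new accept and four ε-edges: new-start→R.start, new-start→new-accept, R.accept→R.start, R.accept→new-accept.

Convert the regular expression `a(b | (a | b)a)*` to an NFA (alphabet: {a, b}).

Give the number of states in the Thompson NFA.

14

Building bottom-up:
Each of the 5 symbol leaves contributes a 2-state fragment.
  a | b → 6 states
  (a | b)a → 7 states
  b | (a | b)a → 11 states
  (b | (a | b)a)* → 13 states
  a(b | (a | b)a)* → 14 states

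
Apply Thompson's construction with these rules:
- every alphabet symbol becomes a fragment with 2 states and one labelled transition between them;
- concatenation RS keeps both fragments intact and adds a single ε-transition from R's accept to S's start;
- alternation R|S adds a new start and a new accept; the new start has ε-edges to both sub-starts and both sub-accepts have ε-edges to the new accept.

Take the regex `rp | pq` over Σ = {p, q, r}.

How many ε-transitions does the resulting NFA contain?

Per subexpression:
Each of the 4 symbol leaves contributes 0 ε-transitions.
  rp = 1 ε-transition
  pq = 1 ε-transition
  rp | pq = 6 ε-transitions

6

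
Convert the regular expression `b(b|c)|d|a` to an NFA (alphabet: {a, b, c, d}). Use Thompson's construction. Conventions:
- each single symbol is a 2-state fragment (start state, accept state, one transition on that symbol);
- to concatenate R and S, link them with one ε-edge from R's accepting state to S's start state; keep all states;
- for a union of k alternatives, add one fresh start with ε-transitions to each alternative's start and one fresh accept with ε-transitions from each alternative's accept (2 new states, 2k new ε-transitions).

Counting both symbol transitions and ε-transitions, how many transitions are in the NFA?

16

Per subexpression:
Each of the 5 symbol leaves contributes 1 transition (1 symbol, 0 ε).
  b|c : 6 transitions (2 symbol, 4 ε)
  b(b|c) : 8 transitions (3 symbol, 5 ε)
  b(b|c)|d|a : 16 transitions (5 symbol, 11 ε)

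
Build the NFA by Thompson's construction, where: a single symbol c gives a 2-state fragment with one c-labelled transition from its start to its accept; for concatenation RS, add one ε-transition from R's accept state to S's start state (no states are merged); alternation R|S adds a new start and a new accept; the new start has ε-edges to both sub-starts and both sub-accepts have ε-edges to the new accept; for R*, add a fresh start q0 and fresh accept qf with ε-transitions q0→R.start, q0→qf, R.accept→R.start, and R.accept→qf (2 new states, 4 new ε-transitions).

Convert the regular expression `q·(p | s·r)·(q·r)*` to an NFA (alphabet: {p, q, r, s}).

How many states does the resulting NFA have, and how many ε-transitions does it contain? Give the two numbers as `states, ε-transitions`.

16, 12

Building bottom-up:
Each of the 6 symbol leaves contributes 2 states and 0 ε-transitions.
  s·r = 4 states, 1 ε-transition
  p | s·r = 8 states, 5 ε-transitions
  q·r = 4 states, 1 ε-transition
  (q·r)* = 6 states, 5 ε-transitions
  q·(p | s·r)·(q·r)* = 16 states, 12 ε-transitions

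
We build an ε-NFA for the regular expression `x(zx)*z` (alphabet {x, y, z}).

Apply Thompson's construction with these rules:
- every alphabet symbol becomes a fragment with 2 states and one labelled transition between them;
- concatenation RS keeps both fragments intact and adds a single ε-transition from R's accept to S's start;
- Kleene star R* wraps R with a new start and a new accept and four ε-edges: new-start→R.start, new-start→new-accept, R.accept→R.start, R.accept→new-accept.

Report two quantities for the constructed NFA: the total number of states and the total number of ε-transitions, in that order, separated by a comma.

Per subexpression:
Each of the 4 symbol leaves contributes 2 states and 0 ε-transitions.
  zx → 4 states, 1 ε-transition
  (zx)* → 6 states, 5 ε-transitions
  x(zx)*z → 10 states, 7 ε-transitions

10, 7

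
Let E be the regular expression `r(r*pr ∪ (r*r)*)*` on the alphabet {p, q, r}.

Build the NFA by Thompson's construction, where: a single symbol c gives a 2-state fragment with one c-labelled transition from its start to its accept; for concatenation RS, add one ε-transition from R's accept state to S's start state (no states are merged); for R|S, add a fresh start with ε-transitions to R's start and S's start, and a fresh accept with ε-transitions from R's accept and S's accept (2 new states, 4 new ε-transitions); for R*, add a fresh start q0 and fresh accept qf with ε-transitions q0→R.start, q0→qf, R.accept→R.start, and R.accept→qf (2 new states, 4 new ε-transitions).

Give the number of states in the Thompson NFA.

Recursing over subexpressions:
Each of the 6 symbol leaves contributes a 2-state fragment.
  r* = 4 states
  r*pr = 8 states
  r* = 4 states
  r*r = 6 states
  (r*r)* = 8 states
  r*pr ∪ (r*r)* = 18 states
  (r*pr ∪ (r*r)*)* = 20 states
  r(r*pr ∪ (r*r)*)* = 22 states

22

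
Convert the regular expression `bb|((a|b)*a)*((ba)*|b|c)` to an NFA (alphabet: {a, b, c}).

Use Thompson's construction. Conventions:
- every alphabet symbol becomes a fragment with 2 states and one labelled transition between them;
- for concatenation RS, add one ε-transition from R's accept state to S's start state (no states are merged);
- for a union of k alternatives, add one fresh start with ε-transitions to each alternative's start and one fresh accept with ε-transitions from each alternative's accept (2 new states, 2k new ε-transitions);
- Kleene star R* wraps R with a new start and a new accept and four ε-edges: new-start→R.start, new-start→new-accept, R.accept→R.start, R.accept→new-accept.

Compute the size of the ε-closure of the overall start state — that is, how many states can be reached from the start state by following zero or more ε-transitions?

Let C(F) = |ε-closure(F.start)| within fragment F, and note whether F accepts ε. Symbol fragments have C = 1 and do not accept ε. Then:
  bb → |closure| equals the left operand's closure size = 1 (its accept is not ε-reachable, so the closure stops there)
  a|b → new start ε-reaches every alternative's start; none of them accept ε, so the new accept is not reached: |closure| = 1 + 1 + 1 = 3
  (a|b)* → the star's fresh start ε-reaches both the body's start and the fresh accept: |closure| = 2 + 3 = 5
  (a|b)*a → |closure| = 5 + 1 = 6 (closure spills across the concat boundary because the left factor accepts ε)
  ((a|b)*a)* → new start has ε-edges to the inner start and to the new accept, so |closure| = 2 + 6 = 8
  ba → same as the first factor's closure: |closure| = 1
  (ba)* → new start has ε-edges to the inner start and to the new accept, so |closure| = 2 + 1 = 3
  (ba)*|b|c → |closure| = 1 (new start) + (3 + 1 + 1) + 1 (new accept, since some branch ε-reaches its own accept) = 7
  ((a|b)*a)*((ba)*|b|c) → |closure| = 8 + 7 = 15 (closure spills across the concat boundary because the left factor accepts ε)
  bb|((a|b)*a)*((ba)*|b|c) → new start ε-reaches every alternative's start; at least one alternative accepts ε, so the union's new accept is reached too: |closure| = 1 + 1 + 15 + 1 = 18

18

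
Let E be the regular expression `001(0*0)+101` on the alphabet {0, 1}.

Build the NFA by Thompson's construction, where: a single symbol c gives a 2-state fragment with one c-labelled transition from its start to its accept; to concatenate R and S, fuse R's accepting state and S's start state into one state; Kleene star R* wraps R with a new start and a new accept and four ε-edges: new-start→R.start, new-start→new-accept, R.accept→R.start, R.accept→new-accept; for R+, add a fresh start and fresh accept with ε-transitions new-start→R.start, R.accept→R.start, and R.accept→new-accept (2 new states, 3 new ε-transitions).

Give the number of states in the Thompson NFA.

13

Bottom-up over the parse tree:
Each of the 8 symbol leaves contributes a 2-state fragment.
  0* → 4 states
  0*0 → 5 states
  (0*0)+ → 7 states
  001(0*0)+101 → 13 states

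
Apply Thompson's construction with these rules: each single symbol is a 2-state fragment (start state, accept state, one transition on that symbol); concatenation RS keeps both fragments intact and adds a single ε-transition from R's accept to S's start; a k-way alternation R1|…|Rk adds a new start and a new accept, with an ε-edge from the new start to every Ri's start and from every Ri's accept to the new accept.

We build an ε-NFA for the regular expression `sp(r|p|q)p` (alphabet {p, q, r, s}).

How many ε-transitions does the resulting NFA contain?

By structural recursion:
Each of the 6 symbol leaves contributes 0 ε-transitions.
  r|p|q : 6 ε-transitions
  sp(r|p|q)p : 9 ε-transitions

9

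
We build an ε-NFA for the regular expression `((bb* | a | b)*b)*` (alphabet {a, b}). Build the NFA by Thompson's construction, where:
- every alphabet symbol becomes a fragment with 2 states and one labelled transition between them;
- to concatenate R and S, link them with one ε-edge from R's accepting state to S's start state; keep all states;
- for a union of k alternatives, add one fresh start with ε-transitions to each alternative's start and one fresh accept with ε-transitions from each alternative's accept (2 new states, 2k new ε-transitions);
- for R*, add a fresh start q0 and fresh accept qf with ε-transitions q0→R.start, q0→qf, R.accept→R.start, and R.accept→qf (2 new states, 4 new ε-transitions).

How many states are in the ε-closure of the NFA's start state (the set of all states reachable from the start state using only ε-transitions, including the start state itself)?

9

Compute the ε-closure size of each fragment's start state recursively; a symbol fragment's start has no outgoing ε-edge, so its closure is just itself (size 1).
  b* : new start has ε-edges to the inner start and to the new accept, so C = 2 + 1 = 3
  bb* : C equals the left operand's closure size = 1 (its accept is not ε-reachable, so the closure stops there)
  bb* | a | b : new start ε-reaches every alternative's start; none of them accept ε, so the new accept is not reached: C = 1 + 1 + 1 + 1 = 4
  (bb* | a | b)* : the star's fresh start ε-reaches both the body's start and the fresh accept: C = 2 + 4 = 6
  (bb* | a | b)*b : the left operand accepts ε, so the closure extends into the next operand (via the concat ε-link); C = 6 + 1 = 7
  ((bb* | a | b)*b)* : C = 1 (new start) + 7 (body) + 1 (new accept) = 9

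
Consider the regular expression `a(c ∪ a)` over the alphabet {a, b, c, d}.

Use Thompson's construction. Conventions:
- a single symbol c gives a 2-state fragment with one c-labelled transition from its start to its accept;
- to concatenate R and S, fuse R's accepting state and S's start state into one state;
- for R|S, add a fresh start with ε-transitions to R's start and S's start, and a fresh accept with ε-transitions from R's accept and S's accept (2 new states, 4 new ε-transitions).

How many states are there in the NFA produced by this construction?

7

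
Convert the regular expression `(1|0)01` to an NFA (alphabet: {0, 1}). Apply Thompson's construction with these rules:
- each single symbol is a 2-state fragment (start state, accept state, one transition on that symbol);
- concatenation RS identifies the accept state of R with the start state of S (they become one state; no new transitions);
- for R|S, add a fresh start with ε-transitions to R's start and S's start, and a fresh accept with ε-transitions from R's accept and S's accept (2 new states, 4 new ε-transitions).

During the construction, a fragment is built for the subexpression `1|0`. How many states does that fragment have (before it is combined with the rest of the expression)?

6

Fragment for `1|0`:
Each of the 2 symbol leaves contributes a 2-state fragment.
  1|0 — 6 states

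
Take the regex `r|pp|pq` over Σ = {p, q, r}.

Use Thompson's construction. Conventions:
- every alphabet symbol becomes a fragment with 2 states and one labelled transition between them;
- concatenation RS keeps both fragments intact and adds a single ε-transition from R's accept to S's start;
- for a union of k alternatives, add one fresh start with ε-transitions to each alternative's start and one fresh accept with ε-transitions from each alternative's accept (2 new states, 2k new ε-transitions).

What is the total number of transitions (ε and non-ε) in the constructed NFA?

Bottom-up over the parse tree:
Each of the 5 symbol leaves contributes 1 transition (1 symbol, 0 ε).
  pp = 3 transitions (2 symbol, 1 ε)
  pq = 3 transitions (2 symbol, 1 ε)
  r|pp|pq = 13 transitions (5 symbol, 8 ε)

13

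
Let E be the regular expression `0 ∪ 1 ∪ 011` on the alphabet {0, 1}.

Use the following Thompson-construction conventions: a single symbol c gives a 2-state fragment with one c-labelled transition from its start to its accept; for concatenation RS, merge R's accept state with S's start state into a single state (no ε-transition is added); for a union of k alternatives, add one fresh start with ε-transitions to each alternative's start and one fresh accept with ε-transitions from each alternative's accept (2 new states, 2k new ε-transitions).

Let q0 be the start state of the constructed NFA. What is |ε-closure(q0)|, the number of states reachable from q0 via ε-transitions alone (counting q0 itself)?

Work bottom-up. For each fragment F, track |ε-closure(F.start)| and whether F's accept lies in that closure (i.e. whether F accepts ε). A single-symbol fragment has closure size 1 and does not accept ε.
  011 — |ε-closure| equals the left operand's closure size = 1 (its accept is not ε-reachable, so the closure stops there)
  0 ∪ 1 ∪ 011 — |ε-closure| = 1 + 1 + 1 + 1 = 4 (the new accept is not ε-reachable since no branch accepts ε)

4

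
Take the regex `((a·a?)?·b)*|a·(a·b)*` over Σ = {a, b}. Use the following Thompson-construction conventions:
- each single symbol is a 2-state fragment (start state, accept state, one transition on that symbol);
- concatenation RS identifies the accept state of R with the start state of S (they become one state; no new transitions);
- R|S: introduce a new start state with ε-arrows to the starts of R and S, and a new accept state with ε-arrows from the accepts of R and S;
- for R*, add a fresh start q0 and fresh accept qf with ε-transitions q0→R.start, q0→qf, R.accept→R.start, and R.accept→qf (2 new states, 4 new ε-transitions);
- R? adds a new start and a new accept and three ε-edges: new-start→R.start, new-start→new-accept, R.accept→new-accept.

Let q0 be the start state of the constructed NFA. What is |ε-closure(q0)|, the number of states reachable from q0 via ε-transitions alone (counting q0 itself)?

Work bottom-up. For each fragment F, track |ε-closure(F.start)| and whether F's accept lies in that closure (i.e. whether F accepts ε). A single-symbol fragment has closure size 1 and does not accept ε.
  a? : new start has ε-edges to the inner start and to the new accept, so C = 2 + 1 = 3
  a·a? : C equals the left operand's closure size = 1 (its accept is not ε-reachable, so the closure stops there)
  (a·a?)? : C = 1 (new start) + 1 (body) + 1 (new accept, via ε) = 3
  (a·a?)?·b : the left operand accepts ε, so the closure extends into the next operand (the shared merged state is already counted); C = 3 + (1−1) = 3
  ((a·a?)?·b)* : the star's fresh start ε-reaches both the body's start and the fresh accept: C = 2 + 3 = 5
  a·b : C equals the left operand's closure size = 1 (its accept is not ε-reachable, so the closure stops there)
  (a·b)* : new start has ε-edges to the inner start and to the new accept, so C = 2 + 1 = 3
  a·(a·b)* : C equals the left operand's closure size = 1 (its accept is not ε-reachable, so the closure stops there)
  ((a·a?)?·b)*|a·(a·b)* : new start ε-reaches every alternative's start; at least one alternative accepts ε, so the union's new accept is reached too: C = 1 + 5 + 1 + 1 = 8

8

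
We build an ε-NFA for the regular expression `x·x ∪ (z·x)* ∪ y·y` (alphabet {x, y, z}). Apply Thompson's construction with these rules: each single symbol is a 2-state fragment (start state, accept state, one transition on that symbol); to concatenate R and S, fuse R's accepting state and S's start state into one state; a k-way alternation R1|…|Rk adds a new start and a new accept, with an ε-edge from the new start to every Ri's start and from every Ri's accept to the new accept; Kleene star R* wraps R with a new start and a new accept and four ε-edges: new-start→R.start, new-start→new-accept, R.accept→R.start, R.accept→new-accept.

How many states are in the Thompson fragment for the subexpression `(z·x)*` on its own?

5

Fragment for `(z·x)*`:
Each of the 2 symbol leaves contributes a 2-state fragment.
  z·x : 3 states
  (z·x)* : 5 states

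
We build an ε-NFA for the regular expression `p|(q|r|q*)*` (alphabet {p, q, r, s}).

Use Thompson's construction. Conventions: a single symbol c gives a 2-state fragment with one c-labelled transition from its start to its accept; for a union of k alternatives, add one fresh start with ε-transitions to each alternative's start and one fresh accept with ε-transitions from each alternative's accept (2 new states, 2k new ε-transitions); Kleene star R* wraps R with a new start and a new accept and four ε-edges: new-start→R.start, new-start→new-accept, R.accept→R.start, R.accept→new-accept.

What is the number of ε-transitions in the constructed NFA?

18

Recursing over subexpressions:
Each of the 4 symbol leaves contributes 0 ε-transitions.
  q* → 4 ε-transitions
  q|r|q* → 10 ε-transitions
  (q|r|q*)* → 14 ε-transitions
  p|(q|r|q*)* → 18 ε-transitions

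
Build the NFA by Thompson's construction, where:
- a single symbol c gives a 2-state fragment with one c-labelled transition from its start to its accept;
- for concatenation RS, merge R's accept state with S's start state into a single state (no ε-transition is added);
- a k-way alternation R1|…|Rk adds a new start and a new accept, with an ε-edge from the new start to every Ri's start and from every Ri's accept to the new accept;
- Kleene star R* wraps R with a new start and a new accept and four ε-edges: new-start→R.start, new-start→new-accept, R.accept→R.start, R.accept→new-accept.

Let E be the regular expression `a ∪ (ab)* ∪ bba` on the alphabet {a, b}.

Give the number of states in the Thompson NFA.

13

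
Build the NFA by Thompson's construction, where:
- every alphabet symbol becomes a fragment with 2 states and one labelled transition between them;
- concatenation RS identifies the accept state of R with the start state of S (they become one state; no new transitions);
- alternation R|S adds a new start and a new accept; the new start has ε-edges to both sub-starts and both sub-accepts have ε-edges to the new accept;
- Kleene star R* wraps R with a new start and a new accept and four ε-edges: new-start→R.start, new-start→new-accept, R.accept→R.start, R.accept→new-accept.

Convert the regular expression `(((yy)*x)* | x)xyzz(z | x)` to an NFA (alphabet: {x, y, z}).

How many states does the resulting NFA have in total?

Bottom-up over the parse tree:
Each of the 10 symbol leaves contributes a 2-state fragment.
  yy → 3 states
  (yy)* → 5 states
  (yy)*x → 6 states
  ((yy)*x)* → 8 states
  ((yy)*x)* | x → 12 states
  z | x → 6 states
  (((yy)*x)* | x)xyzz(z | x) → 21 states

21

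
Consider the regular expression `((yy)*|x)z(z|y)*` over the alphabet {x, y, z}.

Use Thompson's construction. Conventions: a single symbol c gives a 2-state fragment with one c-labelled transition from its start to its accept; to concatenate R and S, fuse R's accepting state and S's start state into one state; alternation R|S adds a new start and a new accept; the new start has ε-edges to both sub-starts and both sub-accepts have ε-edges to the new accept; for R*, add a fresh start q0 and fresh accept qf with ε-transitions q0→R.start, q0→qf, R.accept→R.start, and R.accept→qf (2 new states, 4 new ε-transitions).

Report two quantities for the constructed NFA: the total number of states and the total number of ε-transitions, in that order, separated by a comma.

Building bottom-up:
Each of the 6 symbol leaves contributes 2 states and 0 ε-transitions.
  yy → 3 states, 0 ε-transitions
  (yy)* → 5 states, 4 ε-transitions
  (yy)*|x → 9 states, 8 ε-transitions
  z|y → 6 states, 4 ε-transitions
  (z|y)* → 8 states, 8 ε-transitions
  ((yy)*|x)z(z|y)* → 17 states, 16 ε-transitions

17, 16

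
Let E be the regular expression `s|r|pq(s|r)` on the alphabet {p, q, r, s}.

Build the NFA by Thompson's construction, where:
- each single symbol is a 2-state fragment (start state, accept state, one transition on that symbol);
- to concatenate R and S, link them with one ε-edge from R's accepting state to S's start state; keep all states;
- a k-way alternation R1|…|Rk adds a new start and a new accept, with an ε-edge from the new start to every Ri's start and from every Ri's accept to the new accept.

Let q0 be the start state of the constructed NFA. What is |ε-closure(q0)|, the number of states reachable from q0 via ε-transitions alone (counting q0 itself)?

4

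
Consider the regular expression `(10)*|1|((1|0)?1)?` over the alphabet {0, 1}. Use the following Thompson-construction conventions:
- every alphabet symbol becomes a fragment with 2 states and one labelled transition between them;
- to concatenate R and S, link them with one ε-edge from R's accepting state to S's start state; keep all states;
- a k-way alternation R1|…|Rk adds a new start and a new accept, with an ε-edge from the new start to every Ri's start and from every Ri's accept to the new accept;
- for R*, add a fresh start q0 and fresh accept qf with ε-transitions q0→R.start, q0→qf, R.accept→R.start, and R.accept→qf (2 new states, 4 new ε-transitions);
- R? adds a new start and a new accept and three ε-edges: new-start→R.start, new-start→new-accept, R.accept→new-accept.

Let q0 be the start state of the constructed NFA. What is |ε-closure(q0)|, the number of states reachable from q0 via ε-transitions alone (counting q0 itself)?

Work bottom-up. For each fragment F, track |ε-closure(F.start)| and whether F's accept lies in that closure (i.e. whether F accepts ε). A single-symbol fragment has closure size 1 and does not accept ε.
  10 → |closure| equals the left operand's closure size = 1 (its accept is not ε-reachable, so the closure stops there)
  (10)* → |closure| = 1 (new start) + 1 (body) + 1 (new accept) = 3
  1|0 → new start ε-reaches every alternative's start; none of them accept ε, so the new accept is not reached: |closure| = 1 + 1 + 1 = 3
  (1|0)? → |closure| = 1 (new start) + 3 (body) + 1 (new accept, via ε) = 5
  (1|0)?1 → the left operand accepts ε, so the closure extends into the next operand (via the concat ε-link); |closure| = 5 + 1 = 6
  ((1|0)?1)? → new start has ε-edges to the inner start and to the new accept, so |closure| = 2 + 6 = 8
  (10)*|1|((1|0)?1)? → |closure| = 1 (new start) + (3 + 1 + 8) + 1 (new accept, since some branch ε-reaches its own accept) = 14

14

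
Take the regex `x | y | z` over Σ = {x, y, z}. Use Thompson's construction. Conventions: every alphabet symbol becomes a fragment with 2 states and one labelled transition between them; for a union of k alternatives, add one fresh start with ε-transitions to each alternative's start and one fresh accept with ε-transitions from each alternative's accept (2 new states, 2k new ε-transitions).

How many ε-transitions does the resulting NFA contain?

Per subexpression:
Each of the 3 symbol leaves contributes 0 ε-transitions.
  x | y | z = 6 ε-transitions

6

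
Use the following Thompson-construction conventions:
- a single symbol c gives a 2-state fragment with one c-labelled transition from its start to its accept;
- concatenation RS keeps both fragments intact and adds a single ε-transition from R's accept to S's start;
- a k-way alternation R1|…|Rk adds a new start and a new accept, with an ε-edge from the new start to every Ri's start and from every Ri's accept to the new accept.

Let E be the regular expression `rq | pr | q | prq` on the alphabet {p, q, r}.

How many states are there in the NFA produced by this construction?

18

Per subexpression:
Each of the 8 symbol leaves contributes a 2-state fragment.
  rq : 4 states
  pr : 4 states
  prq : 6 states
  rq | pr | q | prq : 18 states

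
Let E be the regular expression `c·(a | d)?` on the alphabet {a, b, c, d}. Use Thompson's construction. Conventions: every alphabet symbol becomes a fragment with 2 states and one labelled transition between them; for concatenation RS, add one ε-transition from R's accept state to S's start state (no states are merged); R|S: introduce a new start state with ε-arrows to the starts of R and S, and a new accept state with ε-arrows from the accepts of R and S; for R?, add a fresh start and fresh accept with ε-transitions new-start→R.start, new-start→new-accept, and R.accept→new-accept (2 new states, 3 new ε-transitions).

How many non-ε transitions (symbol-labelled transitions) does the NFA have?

3

Building bottom-up:
Each of the 3 symbol leaves contributes exactly 1 symbol transition.
  a | d — 2 symbol transitions
  (a | d)? — 2 symbol transitions
  c·(a | d)? — 3 symbol transitions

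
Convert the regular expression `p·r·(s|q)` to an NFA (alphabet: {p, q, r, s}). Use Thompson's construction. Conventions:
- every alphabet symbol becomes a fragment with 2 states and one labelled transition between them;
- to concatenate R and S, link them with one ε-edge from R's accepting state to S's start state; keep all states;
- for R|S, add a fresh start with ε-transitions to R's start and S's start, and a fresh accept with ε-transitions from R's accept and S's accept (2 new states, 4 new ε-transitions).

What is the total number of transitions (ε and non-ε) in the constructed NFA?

Per subexpression:
Each of the 4 symbol leaves contributes 1 transition (1 symbol, 0 ε).
  s|q = 6 transitions (2 symbol, 4 ε)
  p·r·(s|q) = 10 transitions (4 symbol, 6 ε)

10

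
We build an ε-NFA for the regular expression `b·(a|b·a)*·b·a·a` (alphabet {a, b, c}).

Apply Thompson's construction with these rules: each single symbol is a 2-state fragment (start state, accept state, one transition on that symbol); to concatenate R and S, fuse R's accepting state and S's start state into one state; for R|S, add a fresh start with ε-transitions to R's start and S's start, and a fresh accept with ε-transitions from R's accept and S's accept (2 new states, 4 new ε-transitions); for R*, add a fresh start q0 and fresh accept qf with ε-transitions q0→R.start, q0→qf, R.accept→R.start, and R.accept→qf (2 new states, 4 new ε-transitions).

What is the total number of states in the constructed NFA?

By structural recursion:
Each of the 7 symbol leaves contributes a 2-state fragment.
  b·a = 3 states
  a|b·a = 7 states
  (a|b·a)* = 9 states
  b·(a|b·a)*·b·a·a = 13 states

13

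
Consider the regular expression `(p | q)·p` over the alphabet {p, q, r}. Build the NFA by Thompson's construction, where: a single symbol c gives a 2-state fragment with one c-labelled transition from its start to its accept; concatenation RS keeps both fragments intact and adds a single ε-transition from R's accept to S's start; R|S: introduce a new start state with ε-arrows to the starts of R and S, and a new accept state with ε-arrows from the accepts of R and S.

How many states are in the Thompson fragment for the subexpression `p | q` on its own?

Fragment for `p | q`:
Each of the 2 symbol leaves contributes a 2-state fragment.
  p | q : 6 states

6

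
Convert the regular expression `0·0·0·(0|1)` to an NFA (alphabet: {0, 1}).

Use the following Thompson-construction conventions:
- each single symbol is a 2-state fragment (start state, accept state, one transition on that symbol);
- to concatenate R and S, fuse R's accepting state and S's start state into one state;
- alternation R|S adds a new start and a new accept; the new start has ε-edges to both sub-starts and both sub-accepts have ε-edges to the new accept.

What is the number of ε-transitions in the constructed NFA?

Bottom-up over the parse tree:
Each of the 5 symbol leaves contributes 0 ε-transitions.
  0|1 → 4 ε-transitions
  0·0·0·(0|1) → 4 ε-transitions

4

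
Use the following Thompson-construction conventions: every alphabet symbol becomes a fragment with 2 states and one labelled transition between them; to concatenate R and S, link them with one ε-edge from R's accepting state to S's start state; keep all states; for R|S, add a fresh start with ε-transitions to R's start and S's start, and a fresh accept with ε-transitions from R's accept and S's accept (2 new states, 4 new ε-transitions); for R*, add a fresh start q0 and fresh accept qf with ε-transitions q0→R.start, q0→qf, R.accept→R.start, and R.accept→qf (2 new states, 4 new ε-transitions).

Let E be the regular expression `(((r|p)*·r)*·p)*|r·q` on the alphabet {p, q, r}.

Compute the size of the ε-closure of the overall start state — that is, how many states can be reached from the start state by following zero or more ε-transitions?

Compute the ε-closure size of each fragment's start state recursively; a symbol fragment's start has no outgoing ε-edge, so its closure is just itself (size 1).
  r|p — new start ε-reaches every alternative's start; none of them accept ε, so the new accept is not reached: |ε-closure| = 1 + 1 + 1 = 3
  (r|p)* — |ε-closure| = 1 (new start) + 3 (body) + 1 (new accept) = 5
  (r|p)*·r — |ε-closure| = 5 + 1 = 6 (closure spills across the concat boundary because the left factor accepts ε)
  ((r|p)*·r)* — the star's fresh start ε-reaches both the body's start and the fresh accept: |ε-closure| = 2 + 6 = 8
  ((r|p)*·r)*·p — the left operand accepts ε, so the closure extends into the next operand (via the concat ε-link); |ε-closure| = 8 + 1 = 9
  (((r|p)*·r)*·p)* — new start has ε-edges to the inner start and to the new accept, so |ε-closure| = 2 + 9 = 11
  r·q — |ε-closure| equals the left operand's closure size = 1 (its accept is not ε-reachable, so the closure stops there)
  (((r|p)*·r)*·p)*|r·q — new start ε-reaches every alternative's start; at least one alternative accepts ε, so the union's new accept is reached too: |ε-closure| = 1 + 11 + 1 + 1 = 14

14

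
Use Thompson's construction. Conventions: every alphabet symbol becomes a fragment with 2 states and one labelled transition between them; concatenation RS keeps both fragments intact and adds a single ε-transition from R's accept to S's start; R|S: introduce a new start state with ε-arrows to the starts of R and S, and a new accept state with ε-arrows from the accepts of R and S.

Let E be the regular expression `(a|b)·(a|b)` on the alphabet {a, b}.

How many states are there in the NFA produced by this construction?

12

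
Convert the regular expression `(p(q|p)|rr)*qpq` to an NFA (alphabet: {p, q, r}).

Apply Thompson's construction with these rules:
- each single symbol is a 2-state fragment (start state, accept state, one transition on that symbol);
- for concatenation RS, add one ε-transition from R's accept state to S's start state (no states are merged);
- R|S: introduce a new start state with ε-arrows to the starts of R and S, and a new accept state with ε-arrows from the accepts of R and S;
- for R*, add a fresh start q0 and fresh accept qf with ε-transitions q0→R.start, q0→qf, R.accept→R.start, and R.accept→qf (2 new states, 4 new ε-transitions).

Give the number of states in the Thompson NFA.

22

Recursing over subexpressions:
Each of the 8 symbol leaves contributes a 2-state fragment.
  q|p = 6 states
  p(q|p) = 8 states
  rr = 4 states
  p(q|p)|rr = 14 states
  (p(q|p)|rr)* = 16 states
  (p(q|p)|rr)*qpq = 22 states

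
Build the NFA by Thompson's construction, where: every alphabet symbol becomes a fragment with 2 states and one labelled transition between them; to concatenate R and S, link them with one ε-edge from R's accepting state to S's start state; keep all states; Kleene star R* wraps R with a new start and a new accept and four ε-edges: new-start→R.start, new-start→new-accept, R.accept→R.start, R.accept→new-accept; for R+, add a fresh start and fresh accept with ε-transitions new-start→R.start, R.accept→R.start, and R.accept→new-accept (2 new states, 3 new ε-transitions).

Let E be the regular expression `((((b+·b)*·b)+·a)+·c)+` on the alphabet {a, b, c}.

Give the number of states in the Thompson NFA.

20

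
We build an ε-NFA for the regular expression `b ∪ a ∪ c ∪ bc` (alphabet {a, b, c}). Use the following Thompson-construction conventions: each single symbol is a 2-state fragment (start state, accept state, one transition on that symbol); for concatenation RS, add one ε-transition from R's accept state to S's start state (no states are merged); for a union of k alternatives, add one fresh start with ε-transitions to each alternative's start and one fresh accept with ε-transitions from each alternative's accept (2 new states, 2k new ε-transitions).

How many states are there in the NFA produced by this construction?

12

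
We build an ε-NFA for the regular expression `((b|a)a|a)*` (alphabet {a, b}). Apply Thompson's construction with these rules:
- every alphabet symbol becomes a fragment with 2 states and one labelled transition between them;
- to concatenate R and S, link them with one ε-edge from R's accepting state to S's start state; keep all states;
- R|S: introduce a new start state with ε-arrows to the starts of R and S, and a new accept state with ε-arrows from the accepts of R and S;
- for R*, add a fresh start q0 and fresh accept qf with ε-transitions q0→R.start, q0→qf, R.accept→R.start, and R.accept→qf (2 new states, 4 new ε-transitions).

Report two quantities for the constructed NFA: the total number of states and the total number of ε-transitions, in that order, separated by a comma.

14, 13

Recursing over subexpressions:
Each of the 4 symbol leaves contributes 2 states and 0 ε-transitions.
  b|a → 6 states, 4 ε-transitions
  (b|a)a → 8 states, 5 ε-transitions
  (b|a)a|a → 12 states, 9 ε-transitions
  ((b|a)a|a)* → 14 states, 13 ε-transitions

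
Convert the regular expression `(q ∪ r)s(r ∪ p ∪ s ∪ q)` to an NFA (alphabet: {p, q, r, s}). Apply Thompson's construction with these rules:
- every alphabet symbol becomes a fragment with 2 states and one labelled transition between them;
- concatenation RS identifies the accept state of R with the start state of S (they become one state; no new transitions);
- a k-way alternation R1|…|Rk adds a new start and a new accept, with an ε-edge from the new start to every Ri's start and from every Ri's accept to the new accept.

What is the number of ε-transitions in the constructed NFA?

By structural recursion:
Each of the 7 symbol leaves contributes 0 ε-transitions.
  q ∪ r = 4 ε-transitions
  r ∪ p ∪ s ∪ q = 8 ε-transitions
  (q ∪ r)s(r ∪ p ∪ s ∪ q) = 12 ε-transitions

12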